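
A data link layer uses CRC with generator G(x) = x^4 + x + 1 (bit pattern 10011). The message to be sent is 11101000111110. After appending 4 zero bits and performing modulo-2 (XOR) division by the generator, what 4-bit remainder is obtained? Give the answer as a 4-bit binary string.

Append 4 zeros: 111010001111100000. Divide by 10011 (XOR where the leading bit is 1):
  pos 0: 11101 XOR 10011 = 01110
  pos 1: 11100 XOR 10011 = 01111
  pos 2: 11110 XOR 10011 = 01101
  pos 3: 11010 XOR 10011 = 01001
  pos 4: 10011 XOR 10011 = 00000
  pos 9: 11110 XOR 10011 = 01101
  pos 10: 11010 XOR 10011 = 01001
  pos 11: 10010 XOR 10011 = 00001
Remainder (last 4 bits) = 0100. This is the CRC / FCS.

0100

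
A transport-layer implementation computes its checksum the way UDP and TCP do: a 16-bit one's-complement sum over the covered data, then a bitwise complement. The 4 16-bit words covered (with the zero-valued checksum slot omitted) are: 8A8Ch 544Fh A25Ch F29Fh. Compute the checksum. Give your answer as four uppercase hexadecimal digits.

One's-complement addition (fold any carry out of bit 15 back into bit 0):
  0x8A8C + 0x544F = 0x0DEDB
  0xDEDB + 0xA25C = 0x18137 → wrap carry → 0x8138
  0x8138 + 0xF29F = 0x173D7 → wrap carry → 0x73D8
One's-complement sum = 0x73D8.
Checksum = ~0x73D8 & 0xFFFF = 0x8C27.

8C27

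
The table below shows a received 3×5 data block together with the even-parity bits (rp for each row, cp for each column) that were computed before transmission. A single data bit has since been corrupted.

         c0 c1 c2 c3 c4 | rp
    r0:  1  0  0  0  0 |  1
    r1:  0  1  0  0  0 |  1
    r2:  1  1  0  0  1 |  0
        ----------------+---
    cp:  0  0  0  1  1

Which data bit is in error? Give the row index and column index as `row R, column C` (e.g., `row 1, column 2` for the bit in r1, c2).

row 2, column 3

Recompute each row's even parity and compare to rp:
  r0: data parity 1, sent rp 1 → ok
  r1: data parity 1, sent rp 1 → ok
  r2: data parity 1, sent rp 0 → mismatch
Recompute each column's even parity and compare to cp:
  c0: data parity 0, sent cp 0 → ok
  c1: data parity 0, sent cp 0 → ok
  c2: data parity 0, sent cp 0 → ok
  c3: data parity 0, sent cp 1 → mismatch
  c4: data parity 1, sent cp 1 → ok
Exactly one row (r2) and one column (c3) fail → the flipped bit is at their intersection.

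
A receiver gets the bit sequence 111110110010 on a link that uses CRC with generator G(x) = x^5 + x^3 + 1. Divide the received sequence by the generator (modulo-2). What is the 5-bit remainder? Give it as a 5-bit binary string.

Modulo-2 division of 111110110010 by 101001:
  pos 0: 111110 XOR 101001 = 010111
  pos 1: 101111 XOR 101001 = 000110
  pos 4: 110100 XOR 101001 = 011101
  pos 5: 111011 XOR 101001 = 010010
  pos 6: 100100 XOR 101001 = 001101
Remainder = 01101 (nonzero — an error is detected).

01101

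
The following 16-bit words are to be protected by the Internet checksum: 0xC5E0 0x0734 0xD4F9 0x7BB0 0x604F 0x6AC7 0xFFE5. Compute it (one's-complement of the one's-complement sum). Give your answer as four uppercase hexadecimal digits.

One's-complement addition (fold any carry out of bit 15 back into bit 0):
  0xC5E0 + 0x0734 = 0x0CD14
  0xCD14 + 0xD4F9 = 0x1A20D → wrap carry → 0xA20E
  0xA20E + 0x7BB0 = 0x11DBE → wrap carry → 0x1DBF
  0x1DBF + 0x604F = 0x07E0E
  0x7E0E + 0x6AC7 = 0x0E8D5
  0xE8D5 + 0xFFE5 = 0x1E8BA → wrap carry → 0xE8BB
One's-complement sum = 0xE8BB.
Checksum = ~0xE8BB & 0xFFFF = 0x1744.

1744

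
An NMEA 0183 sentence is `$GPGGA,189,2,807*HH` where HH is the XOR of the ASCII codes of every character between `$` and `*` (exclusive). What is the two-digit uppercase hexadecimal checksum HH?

47

XOR the ASCII codes of the payload characters:
  'G' = 0x47 → acc = 0x47
  'P' = 0x50 → acc = 0x17
  'G' = 0x47 → acc = 0x50
  'G' = 0x47 → acc = 0x17
  'A' = 0x41 → acc = 0x56
  ',' = 0x2C → acc = 0x7A
  '1' = 0x31 → acc = 0x4B
  '8' = 0x38 → acc = 0x73
  '9' = 0x39 → acc = 0x4A
  ',' = 0x2C → acc = 0x66
  '2' = 0x32 → acc = 0x54
  ',' = 0x2C → acc = 0x78
  '8' = 0x38 → acc = 0x40
  '0' = 0x30 → acc = 0x70
  '7' = 0x37 → acc = 0x47
Checksum = 0x47.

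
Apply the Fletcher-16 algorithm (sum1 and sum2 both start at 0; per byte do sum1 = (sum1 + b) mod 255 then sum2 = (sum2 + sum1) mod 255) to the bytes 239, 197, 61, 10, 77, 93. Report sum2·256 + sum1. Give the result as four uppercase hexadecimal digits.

87A7

Running sums (mod 255):
  after byte 0 (239): sum1=239, sum2=239
  after byte 1 (197): sum1=181, sum2=165
  after byte 2 (61): sum1=242, sum2=152
  after byte 3 (10): sum1=252, sum2=149
  after byte 4 (77): sum1=74, sum2=223
  after byte 5 (93): sum1=167, sum2=135
Checksum = sum2·256 + sum1 = 135·256 + 167 = 34727 = 0x87A7.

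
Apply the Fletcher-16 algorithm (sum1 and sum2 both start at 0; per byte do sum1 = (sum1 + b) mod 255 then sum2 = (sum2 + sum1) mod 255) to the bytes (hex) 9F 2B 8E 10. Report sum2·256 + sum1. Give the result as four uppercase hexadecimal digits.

2D69

Running sums (mod 255):
  after byte 0 (9F): sum1=159, sum2=159
  after byte 1 (2B): sum1=202, sum2=106
  after byte 2 (8E): sum1=89, sum2=195
  after byte 3 (10): sum1=105, sum2=45
Checksum = sum2·256 + sum1 = 45·256 + 105 = 11625 = 0x2D69.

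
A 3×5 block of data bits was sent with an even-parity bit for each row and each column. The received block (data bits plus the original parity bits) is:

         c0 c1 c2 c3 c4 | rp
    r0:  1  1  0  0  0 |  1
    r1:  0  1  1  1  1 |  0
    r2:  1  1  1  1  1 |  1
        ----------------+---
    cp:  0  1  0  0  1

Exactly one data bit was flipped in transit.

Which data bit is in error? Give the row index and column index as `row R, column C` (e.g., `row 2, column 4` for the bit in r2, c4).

Recompute each row's even parity and compare to rp:
  r0: data parity 0, sent rp 1 → mismatch
  r1: data parity 0, sent rp 0 → ok
  r2: data parity 1, sent rp 1 → ok
Recompute each column's even parity and compare to cp:
  c0: data parity 0, sent cp 0 → ok
  c1: data parity 1, sent cp 1 → ok
  c2: data parity 0, sent cp 0 → ok
  c3: data parity 0, sent cp 0 → ok
  c4: data parity 0, sent cp 1 → mismatch
Exactly one row (r0) and one column (c4) fail → the flipped bit is at their intersection.

row 0, column 4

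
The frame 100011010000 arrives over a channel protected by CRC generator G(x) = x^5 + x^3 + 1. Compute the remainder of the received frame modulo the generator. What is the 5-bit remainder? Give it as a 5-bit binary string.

Modulo-2 division of 100011010000 by 101001:
  pos 0: 100011 XOR 101001 = 001010
  pos 2: 101001 XOR 101001 = 000000
Remainder = 00000 (zero — the frame passes the CRC check).

00000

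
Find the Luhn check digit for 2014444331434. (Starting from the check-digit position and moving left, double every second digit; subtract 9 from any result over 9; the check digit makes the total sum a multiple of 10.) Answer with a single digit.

Partial digits right→left: 4 3 4 1 3 3 4 4 4 4 1 0 2
Double every second digit counting from the check-digit position (so the 1st, 3rd, 5th, ... of the partial from the right).
  doubled (with −9 where >9): 8 8 6 8 8 2 4 → sum 44
  kept as-is: 3 1 3 4 4 0 → sum 15
Total = 44 + 15 = 59.
Check digit = (10 − (59 mod 10)) mod 10 = 1.

1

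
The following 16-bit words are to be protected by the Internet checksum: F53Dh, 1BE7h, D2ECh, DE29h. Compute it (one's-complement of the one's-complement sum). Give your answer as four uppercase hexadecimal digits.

3DC4

One's-complement addition (fold any carry out of bit 15 back into bit 0):
  0xF53D + 0x1BE7 = 0x11124 → wrap carry → 0x1125
  0x1125 + 0xD2EC = 0x0E411
  0xE411 + 0xDE29 = 0x1C23A → wrap carry → 0xC23B
One's-complement sum = 0xC23B.
Checksum = ~0xC23B & 0xFFFF = 0x3DC4.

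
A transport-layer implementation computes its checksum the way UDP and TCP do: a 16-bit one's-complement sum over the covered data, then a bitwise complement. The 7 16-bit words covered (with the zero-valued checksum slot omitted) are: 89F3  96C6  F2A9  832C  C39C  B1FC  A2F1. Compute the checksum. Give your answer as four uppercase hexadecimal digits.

One's-complement addition (fold any carry out of bit 15 back into bit 0):
  0x89F3 + 0x96C6 = 0x120B9 → wrap carry → 0x20BA
  0x20BA + 0xF2A9 = 0x11363 → wrap carry → 0x1364
  0x1364 + 0x832C = 0x09690
  0x9690 + 0xC39C = 0x15A2C → wrap carry → 0x5A2D
  0x5A2D + 0xB1FC = 0x10C29 → wrap carry → 0x0C2A
  0x0C2A + 0xA2F1 = 0x0AF1B
One's-complement sum = 0xAF1B.
Checksum = ~0xAF1B & 0xFFFF = 0x50E4.

50E4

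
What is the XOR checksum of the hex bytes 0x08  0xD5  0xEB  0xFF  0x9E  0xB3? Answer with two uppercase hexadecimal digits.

E4

XOR the bytes together:
  start with 0x08
  0x08 ⊕ 0xD5 = 0xDD
  0xDD ⊕ 0xEB = 0x36
  0x36 ⊕ 0xFF = 0xC9
  0xC9 ⊕ 0x9E = 0x57
  0x57 ⊕ 0xB3 = 0xE4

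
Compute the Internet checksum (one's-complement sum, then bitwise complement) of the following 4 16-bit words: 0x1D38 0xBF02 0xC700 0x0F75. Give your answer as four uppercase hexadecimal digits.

4D4F

One's-complement addition (fold any carry out of bit 15 back into bit 0):
  0x1D38 + 0xBF02 = 0x0DC3A
  0xDC3A + 0xC700 = 0x1A33A → wrap carry → 0xA33B
  0xA33B + 0x0F75 = 0x0B2B0
One's-complement sum = 0xB2B0.
Checksum = ~0xB2B0 & 0xFFFF = 0x4D4F.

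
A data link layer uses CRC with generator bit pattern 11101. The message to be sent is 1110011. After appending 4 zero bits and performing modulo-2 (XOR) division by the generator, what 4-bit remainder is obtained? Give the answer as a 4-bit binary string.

0100

Append 4 zeros: 11100110000. Divide by 11101 (XOR where the leading bit is 1):
  pos 0: 11100 XOR 11101 = 00001
  pos 4: 11100 XOR 11101 = 00001
Remainder (last 4 bits) = 0100. This is the CRC / FCS.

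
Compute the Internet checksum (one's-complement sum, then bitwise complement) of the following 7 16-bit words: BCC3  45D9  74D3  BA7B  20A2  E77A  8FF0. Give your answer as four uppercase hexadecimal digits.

3606

One's-complement addition (fold any carry out of bit 15 back into bit 0):
  0xBCC3 + 0x45D9 = 0x1029C → wrap carry → 0x029D
  0x029D + 0x74D3 = 0x07770
  0x7770 + 0xBA7B = 0x131EB → wrap carry → 0x31EC
  0x31EC + 0x20A2 = 0x0528E
  0x528E + 0xE77A = 0x13A08 → wrap carry → 0x3A09
  0x3A09 + 0x8FF0 = 0x0C9F9
One's-complement sum = 0xC9F9.
Checksum = ~0xC9F9 & 0xFFFF = 0x3606.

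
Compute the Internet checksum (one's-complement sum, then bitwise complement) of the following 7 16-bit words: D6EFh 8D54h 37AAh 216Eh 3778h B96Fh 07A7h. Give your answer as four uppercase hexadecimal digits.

One's-complement addition (fold any carry out of bit 15 back into bit 0):
  0xD6EF + 0x8D54 = 0x16443 → wrap carry → 0x6444
  0x6444 + 0x37AA = 0x09BEE
  0x9BEE + 0x216E = 0x0BD5C
  0xBD5C + 0x3778 = 0x0F4D4
  0xF4D4 + 0xB96F = 0x1AE43 → wrap carry → 0xAE44
  0xAE44 + 0x07A7 = 0x0B5EB
One's-complement sum = 0xB5EB.
Checksum = ~0xB5EB & 0xFFFF = 0x4A14.

4A14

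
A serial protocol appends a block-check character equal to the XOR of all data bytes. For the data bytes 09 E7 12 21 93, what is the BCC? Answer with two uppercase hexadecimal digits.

XOR the bytes together:
  start with 0x09
  0x09 ⊕ 0xE7 = 0xEE
  0xEE ⊕ 0x12 = 0xFC
  0xFC ⊕ 0x21 = 0xDD
  0xDD ⊕ 0x93 = 0x4E

4E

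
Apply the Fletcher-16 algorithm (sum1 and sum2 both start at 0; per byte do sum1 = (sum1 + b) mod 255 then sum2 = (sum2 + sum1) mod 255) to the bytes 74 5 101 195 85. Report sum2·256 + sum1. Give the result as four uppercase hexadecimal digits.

94CD

Running sums (mod 255):
  after byte 0 (74): sum1=74, sum2=74
  after byte 1 (5): sum1=79, sum2=153
  after byte 2 (101): sum1=180, sum2=78
  after byte 3 (195): sum1=120, sum2=198
  after byte 4 (85): sum1=205, sum2=148
Checksum = sum2·256 + sum1 = 148·256 + 205 = 38093 = 0x94CD.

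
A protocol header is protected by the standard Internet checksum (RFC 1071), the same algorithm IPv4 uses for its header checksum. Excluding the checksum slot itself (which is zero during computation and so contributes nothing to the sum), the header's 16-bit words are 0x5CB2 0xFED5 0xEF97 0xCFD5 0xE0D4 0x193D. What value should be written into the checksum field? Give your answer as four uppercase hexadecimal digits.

EAF7

One's-complement addition (fold any carry out of bit 15 back into bit 0):
  0x5CB2 + 0xFED5 = 0x15B87 → wrap carry → 0x5B88
  0x5B88 + 0xEF97 = 0x14B1F → wrap carry → 0x4B20
  0x4B20 + 0xCFD5 = 0x11AF5 → wrap carry → 0x1AF6
  0x1AF6 + 0xE0D4 = 0x0FBCA
  0xFBCA + 0x193D = 0x11507 → wrap carry → 0x1508
One's-complement sum = 0x1508.
Checksum = ~0x1508 & 0xFFFF = 0xEAF7.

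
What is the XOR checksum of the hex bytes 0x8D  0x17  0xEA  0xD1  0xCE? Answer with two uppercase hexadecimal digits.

XOR the bytes together:
  start with 0x8D
  0x8D ⊕ 0x17 = 0x9A
  0x9A ⊕ 0xEA = 0x70
  0x70 ⊕ 0xD1 = 0xA1
  0xA1 ⊕ 0xCE = 0x6F

6F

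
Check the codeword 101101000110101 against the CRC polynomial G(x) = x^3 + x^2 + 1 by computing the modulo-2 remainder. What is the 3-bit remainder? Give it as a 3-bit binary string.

Modulo-2 division of 101101000110101 by 1101:
  pos 0: 1011 XOR 1101 = 0110
  pos 1: 1100 XOR 1101 = 0001
  pos 4: 1100 XOR 1101 = 0001
  pos 7: 1011 XOR 1101 = 0110
  pos 8: 1100 XOR 1101 = 0001
  pos 11: 1101 XOR 1101 = 0000
Remainder = 000 (zero — the frame passes the CRC check).

000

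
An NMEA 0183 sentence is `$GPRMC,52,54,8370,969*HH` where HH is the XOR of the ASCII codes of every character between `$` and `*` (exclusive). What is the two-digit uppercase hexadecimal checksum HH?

XOR the ASCII codes of the payload characters:
  'G' = 0x47 → acc = 0x47
  'P' = 0x50 → acc = 0x17
  'R' = 0x52 → acc = 0x45
  'M' = 0x4D → acc = 0x08
  'C' = 0x43 → acc = 0x4B
  ',' = 0x2C → acc = 0x67
  '5' = 0x35 → acc = 0x52
  '2' = 0x32 → acc = 0x60
  ',' = 0x2C → acc = 0x4C
  '5' = 0x35 → acc = 0x79
  '4' = 0x34 → acc = 0x4D
  ',' = 0x2C → acc = 0x61
  '8' = 0x38 → acc = 0x59
  '3' = 0x33 → acc = 0x6A
  '7' = 0x37 → acc = 0x5D
  '0' = 0x30 → acc = 0x6D
  ',' = 0x2C → acc = 0x41
  '9' = 0x39 → acc = 0x78
  '6' = 0x36 → acc = 0x4E
  '9' = 0x39 → acc = 0x77
Checksum = 0x77.

77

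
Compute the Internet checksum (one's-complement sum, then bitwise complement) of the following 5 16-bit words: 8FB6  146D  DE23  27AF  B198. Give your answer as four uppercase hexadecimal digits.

One's-complement addition (fold any carry out of bit 15 back into bit 0):
  0x8FB6 + 0x146D = 0x0A423
  0xA423 + 0xDE23 = 0x18246 → wrap carry → 0x8247
  0x8247 + 0x27AF = 0x0A9F6
  0xA9F6 + 0xB198 = 0x15B8E → wrap carry → 0x5B8F
One's-complement sum = 0x5B8F.
Checksum = ~0x5B8F & 0xFFFF = 0xA470.

A470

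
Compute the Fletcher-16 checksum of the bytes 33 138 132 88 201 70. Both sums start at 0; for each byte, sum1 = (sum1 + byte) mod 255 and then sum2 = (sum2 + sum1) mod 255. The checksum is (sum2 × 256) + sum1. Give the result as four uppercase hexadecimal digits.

7098

Running sums (mod 255):
  after byte 0 (33): sum1=33, sum2=33
  after byte 1 (138): sum1=171, sum2=204
  after byte 2 (132): sum1=48, sum2=252
  after byte 3 (88): sum1=136, sum2=133
  after byte 4 (201): sum1=82, sum2=215
  after byte 5 (70): sum1=152, sum2=112
Checksum = sum2·256 + sum1 = 112·256 + 152 = 28824 = 0x7098.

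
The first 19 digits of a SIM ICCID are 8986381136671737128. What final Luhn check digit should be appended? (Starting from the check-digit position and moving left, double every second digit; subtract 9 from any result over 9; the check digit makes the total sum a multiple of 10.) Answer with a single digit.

9

Partial digits right→left: 8 2 1 7 3 7 1 7 6 6 3 1 1 8 3 6 8 9 8
Double every second digit counting from the check-digit position (so the 1st, 3rd, 5th, ... of the partial from the right).
  doubled (with −9 where >9): 7 2 6 2 3 6 2 6 7 7 → sum 48
  kept as-is: 2 7 7 7 6 1 8 6 9 → sum 53
Total = 48 + 53 = 101.
Check digit = (10 − (101 mod 10)) mod 10 = 9.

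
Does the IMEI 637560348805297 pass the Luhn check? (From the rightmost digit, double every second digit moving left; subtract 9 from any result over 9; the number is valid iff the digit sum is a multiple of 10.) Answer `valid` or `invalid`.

From the right, keep odd positions and double even positions (subtract 9 from any doubled value over 9):
  doubled (positions 2,4,...): 9 1 7 8 0 1 6 → sum 32
  kept (positions 1,3,...): 7 2 0 8 3 6 7 6 → sum 39
Total = 71.
71 mod 10 = 1, so the number is invalid.

invalid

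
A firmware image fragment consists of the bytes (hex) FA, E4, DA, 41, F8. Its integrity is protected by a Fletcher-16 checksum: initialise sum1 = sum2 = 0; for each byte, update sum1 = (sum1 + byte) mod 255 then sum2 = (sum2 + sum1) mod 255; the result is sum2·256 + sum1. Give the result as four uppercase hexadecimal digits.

Running sums (mod 255):
  after byte 0 (FA): sum1=250, sum2=250
  after byte 1 (E4): sum1=223, sum2=218
  after byte 2 (DA): sum1=186, sum2=149
  after byte 3 (41): sum1=251, sum2=145
  after byte 4 (F8): sum1=244, sum2=134
Checksum = sum2·256 + sum1 = 134·256 + 244 = 34548 = 0x86F4.

86F4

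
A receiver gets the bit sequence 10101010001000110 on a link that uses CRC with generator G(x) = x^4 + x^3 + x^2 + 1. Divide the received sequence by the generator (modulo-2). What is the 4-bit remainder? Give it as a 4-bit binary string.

Modulo-2 division of 10101010001000110 by 11101:
  pos 0: 10101 XOR 11101 = 01000
  pos 1: 10000 XOR 11101 = 01101
  pos 2: 11011 XOR 11101 = 00110
  pos 4: 11000 XOR 11101 = 00101
  pos 6: 10101 XOR 11101 = 01000
  pos 7: 10000 XOR 11101 = 01101
  pos 8: 11010 XOR 11101 = 00111
  pos 10: 11101 XOR 11101 = 00000
Remainder = 0010 (nonzero — an error is detected).

0010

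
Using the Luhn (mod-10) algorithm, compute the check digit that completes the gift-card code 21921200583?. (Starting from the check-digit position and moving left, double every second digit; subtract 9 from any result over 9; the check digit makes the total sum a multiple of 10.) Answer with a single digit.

5

Partial digits right→left: 3 8 5 0 0 2 1 2 9 1 2
Double every second digit counting from the check-digit position (so the 1st, 3rd, 5th, ... of the partial from the right).
  doubled (with −9 where >9): 6 1 0 2 9 4 → sum 22
  kept as-is: 8 0 2 2 1 → sum 13
Total = 22 + 13 = 35.
Check digit = (10 − (35 mod 10)) mod 10 = 5.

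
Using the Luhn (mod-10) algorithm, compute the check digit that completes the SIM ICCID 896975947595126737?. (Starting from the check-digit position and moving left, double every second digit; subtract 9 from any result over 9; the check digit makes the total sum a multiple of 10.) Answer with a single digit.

1

Partial digits right→left: 7 3 7 6 2 1 5 9 5 7 4 9 5 7 9 6 9 8
Double every second digit counting from the check-digit position (so the 1st, 3rd, 5th, ... of the partial from the right).
  doubled (with −9 where >9): 5 5 4 1 1 8 1 9 9 → sum 43
  kept as-is: 3 6 1 9 7 9 7 6 8 → sum 56
Total = 43 + 56 = 99.
Check digit = (10 − (99 mod 10)) mod 10 = 1.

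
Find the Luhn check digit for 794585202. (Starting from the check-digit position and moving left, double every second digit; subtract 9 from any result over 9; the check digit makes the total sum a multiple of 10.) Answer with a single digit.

3

Partial digits right→left: 2 0 2 5 8 5 4 9 7
Double every second digit counting from the check-digit position (so the 1st, 3rd, 5th, ... of the partial from the right).
  doubled (with −9 where >9): 4 4 7 8 5 → sum 28
  kept as-is: 0 5 5 9 → sum 19
Total = 28 + 19 = 47.
Check digit = (10 − (47 mod 10)) mod 10 = 3.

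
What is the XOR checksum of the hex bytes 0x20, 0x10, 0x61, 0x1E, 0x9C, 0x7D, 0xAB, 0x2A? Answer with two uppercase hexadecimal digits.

2F

XOR the bytes together:
  start with 0x20
  0x20 ⊕ 0x10 = 0x30
  0x30 ⊕ 0x61 = 0x51
  0x51 ⊕ 0x1E = 0x4F
  0x4F ⊕ 0x9C = 0xD3
  0xD3 ⊕ 0x7D = 0xAE
  0xAE ⊕ 0xAB = 0x05
  0x05 ⊕ 0x2A = 0x2F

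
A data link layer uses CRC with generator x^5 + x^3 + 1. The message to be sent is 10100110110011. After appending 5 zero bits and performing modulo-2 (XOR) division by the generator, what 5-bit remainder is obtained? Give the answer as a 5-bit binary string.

01011

Append 5 zeros: 1010011011001100000. Divide by 101001 (XOR where the leading bit is 1):
  pos 0: 101001 XOR 101001 = 000000
  pos 6: 101100 XOR 101001 = 000101
  pos 9: 101110 XOR 101001 = 000111
  pos 12: 111000 XOR 101001 = 010001
  pos 13: 100010 XOR 101001 = 001011
Remainder (last 5 bits) = 01011. This is the CRC / FCS.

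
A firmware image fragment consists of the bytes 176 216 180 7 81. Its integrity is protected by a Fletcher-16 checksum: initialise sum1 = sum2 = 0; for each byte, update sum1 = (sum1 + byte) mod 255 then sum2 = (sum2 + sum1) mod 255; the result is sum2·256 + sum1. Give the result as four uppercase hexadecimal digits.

Running sums (mod 255):
  after byte 0 (176): sum1=176, sum2=176
  after byte 1 (216): sum1=137, sum2=58
  after byte 2 (180): sum1=62, sum2=120
  after byte 3 (7): sum1=69, sum2=189
  after byte 4 (81): sum1=150, sum2=84
Checksum = sum2·256 + sum1 = 84·256 + 150 = 21654 = 0x5496.

5496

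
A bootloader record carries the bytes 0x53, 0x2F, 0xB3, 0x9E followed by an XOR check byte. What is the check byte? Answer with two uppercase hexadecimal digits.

51

XOR the bytes together:
  start with 0x53
  0x53 ⊕ 0x2F = 0x7C
  0x7C ⊕ 0xB3 = 0xCF
  0xCF ⊕ 0x9E = 0x51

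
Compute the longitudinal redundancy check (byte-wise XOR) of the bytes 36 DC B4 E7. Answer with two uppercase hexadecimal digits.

B9

XOR the bytes together:
  start with 0x36
  0x36 ⊕ 0xDC = 0xEA
  0xEA ⊕ 0xB4 = 0x5E
  0x5E ⊕ 0xE7 = 0xB9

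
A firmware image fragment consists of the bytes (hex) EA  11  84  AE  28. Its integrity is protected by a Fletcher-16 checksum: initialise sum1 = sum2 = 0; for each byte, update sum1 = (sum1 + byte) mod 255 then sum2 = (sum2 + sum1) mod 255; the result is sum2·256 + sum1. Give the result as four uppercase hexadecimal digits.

Running sums (mod 255):
  after byte 0 (EA): sum1=234, sum2=234
  after byte 1 (11): sum1=251, sum2=230
  after byte 2 (84): sum1=128, sum2=103
  after byte 3 (AE): sum1=47, sum2=150
  after byte 4 (28): sum1=87, sum2=237
Checksum = sum2·256 + sum1 = 237·256 + 87 = 60759 = 0xED57.

ED57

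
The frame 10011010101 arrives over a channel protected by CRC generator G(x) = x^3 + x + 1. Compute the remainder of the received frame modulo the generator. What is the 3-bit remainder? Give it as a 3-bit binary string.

Modulo-2 division of 10011010101 by 1011:
  pos 0: 1001 XOR 1011 = 0010
  pos 2: 1010 XOR 1011 = 0001
  pos 5: 1101 XOR 1011 = 0110
  pos 6: 1100 XOR 1011 = 0111
  pos 7: 1111 XOR 1011 = 0100
Remainder = 100 (nonzero — an error is detected).

100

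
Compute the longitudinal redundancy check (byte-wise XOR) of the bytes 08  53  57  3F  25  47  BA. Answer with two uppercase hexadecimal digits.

EB

XOR the bytes together:
  start with 0x08
  0x08 ⊕ 0x53 = 0x5B
  0x5B ⊕ 0x57 = 0x0C
  0x0C ⊕ 0x3F = 0x33
  0x33 ⊕ 0x25 = 0x16
  0x16 ⊕ 0x47 = 0x51
  0x51 ⊕ 0xBA = 0xEB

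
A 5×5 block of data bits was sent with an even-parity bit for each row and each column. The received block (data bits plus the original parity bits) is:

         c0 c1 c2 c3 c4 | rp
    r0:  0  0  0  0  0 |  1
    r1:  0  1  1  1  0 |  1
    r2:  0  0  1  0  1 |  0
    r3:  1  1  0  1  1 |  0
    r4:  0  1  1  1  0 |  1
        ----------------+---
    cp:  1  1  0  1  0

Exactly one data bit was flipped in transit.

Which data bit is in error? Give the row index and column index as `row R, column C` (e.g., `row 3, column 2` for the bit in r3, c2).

Recompute each row's even parity and compare to rp:
  r0: data parity 0, sent rp 1 → mismatch
  r1: data parity 1, sent rp 1 → ok
  r2: data parity 0, sent rp 0 → ok
  r3: data parity 0, sent rp 0 → ok
  r4: data parity 1, sent rp 1 → ok
Recompute each column's even parity and compare to cp:
  c0: data parity 1, sent cp 1 → ok
  c1: data parity 1, sent cp 1 → ok
  c2: data parity 1, sent cp 0 → mismatch
  c3: data parity 1, sent cp 1 → ok
  c4: data parity 0, sent cp 0 → ok
Exactly one row (r0) and one column (c2) fail → the flipped bit is at their intersection.

row 0, column 2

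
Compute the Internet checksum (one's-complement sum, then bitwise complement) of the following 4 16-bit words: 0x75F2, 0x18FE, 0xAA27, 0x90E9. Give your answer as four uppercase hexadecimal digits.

One's-complement addition (fold any carry out of bit 15 back into bit 0):
  0x75F2 + 0x18FE = 0x08EF0
  0x8EF0 + 0xAA27 = 0x13917 → wrap carry → 0x3918
  0x3918 + 0x90E9 = 0x0CA01
One's-complement sum = 0xCA01.
Checksum = ~0xCA01 & 0xFFFF = 0x35FE.

35FE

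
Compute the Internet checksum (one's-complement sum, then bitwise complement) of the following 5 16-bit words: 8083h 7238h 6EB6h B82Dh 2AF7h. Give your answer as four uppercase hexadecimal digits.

One's-complement addition (fold any carry out of bit 15 back into bit 0):
  0x8083 + 0x7238 = 0x0F2BB
  0xF2BB + 0x6EB6 = 0x16171 → wrap carry → 0x6172
  0x6172 + 0xB82D = 0x1199F → wrap carry → 0x19A0
  0x19A0 + 0x2AF7 = 0x04497
One's-complement sum = 0x4497.
Checksum = ~0x4497 & 0xFFFF = 0xBB68.

BB68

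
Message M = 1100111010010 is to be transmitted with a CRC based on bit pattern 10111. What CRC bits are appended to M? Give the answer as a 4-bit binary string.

1011

Append 4 zeros: 11001110100100000. Divide by 10111 (XOR where the leading bit is 1):
  pos 0: 11001 XOR 10111 = 01110
  pos 1: 11101 XOR 10111 = 01010
  pos 2: 10101 XOR 10111 = 00010
  pos 5: 10010 XOR 10111 = 00101
  pos 7: 10101 XOR 10111 = 00010
  pos 10: 10000 XOR 10111 = 00111
  pos 12: 11100 XOR 10111 = 01011
Remainder (last 4 bits) = 1011. This is the CRC / FCS.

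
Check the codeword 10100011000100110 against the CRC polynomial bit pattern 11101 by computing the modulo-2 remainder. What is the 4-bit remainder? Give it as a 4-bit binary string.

1000

Modulo-2 division of 10100011000100110 by 11101:
  pos 0: 10100 XOR 11101 = 01001
  pos 1: 10010 XOR 11101 = 01111
  pos 2: 11111 XOR 11101 = 00010
  pos 5: 10100 XOR 11101 = 01001
  pos 6: 10010 XOR 11101 = 01111
  pos 7: 11111 XOR 11101 = 00010
  pos 10: 10001 XOR 11101 = 01100
  pos 11: 11001 XOR 11101 = 00100
Remainder = 1000 (nonzero — an error is detected).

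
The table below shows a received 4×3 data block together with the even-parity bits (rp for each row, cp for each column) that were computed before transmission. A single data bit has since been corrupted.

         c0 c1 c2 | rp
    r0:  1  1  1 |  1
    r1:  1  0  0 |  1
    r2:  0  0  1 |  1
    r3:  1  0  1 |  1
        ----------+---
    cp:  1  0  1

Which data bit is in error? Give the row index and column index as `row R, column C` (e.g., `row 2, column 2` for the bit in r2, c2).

Recompute each row's even parity and compare to rp:
  r0: data parity 1, sent rp 1 → ok
  r1: data parity 1, sent rp 1 → ok
  r2: data parity 1, sent rp 1 → ok
  r3: data parity 0, sent rp 1 → mismatch
Recompute each column's even parity and compare to cp:
  c0: data parity 1, sent cp 1 → ok
  c1: data parity 1, sent cp 0 → mismatch
  c2: data parity 1, sent cp 1 → ok
Exactly one row (r3) and one column (c1) fail → the flipped bit is at their intersection.

row 3, column 1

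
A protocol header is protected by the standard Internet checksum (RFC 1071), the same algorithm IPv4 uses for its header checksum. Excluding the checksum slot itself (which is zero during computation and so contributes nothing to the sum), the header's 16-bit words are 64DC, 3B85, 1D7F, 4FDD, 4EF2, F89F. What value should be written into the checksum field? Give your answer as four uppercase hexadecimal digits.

One's-complement addition (fold any carry out of bit 15 back into bit 0):
  0x64DC + 0x3B85 = 0x0A061
  0xA061 + 0x1D7F = 0x0BDE0
  0xBDE0 + 0x4FDD = 0x10DBD → wrap carry → 0x0DBE
  0x0DBE + 0x4EF2 = 0x05CB0
  0x5CB0 + 0xF89F = 0x1554F → wrap carry → 0x5550
One's-complement sum = 0x5550.
Checksum = ~0x5550 & 0xFFFF = 0xAAAF.

AAAF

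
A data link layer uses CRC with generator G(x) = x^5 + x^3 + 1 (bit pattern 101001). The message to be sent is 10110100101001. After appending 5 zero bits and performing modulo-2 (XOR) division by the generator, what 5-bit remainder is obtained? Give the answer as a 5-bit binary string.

00110

Append 5 zeros: 1011010010100100000. Divide by 101001 (XOR where the leading bit is 1):
  pos 0: 101101 XOR 101001 = 000100
  pos 3: 100001 XOR 101001 = 001000
  pos 5: 100001 XOR 101001 = 001000
  pos 7: 100000 XOR 101001 = 001001
  pos 9: 100110 XOR 101001 = 001111
  pos 11: 111100 XOR 101001 = 010101
  pos 12: 101010 XOR 101001 = 000011
Remainder (last 5 bits) = 00110. This is the CRC / FCS.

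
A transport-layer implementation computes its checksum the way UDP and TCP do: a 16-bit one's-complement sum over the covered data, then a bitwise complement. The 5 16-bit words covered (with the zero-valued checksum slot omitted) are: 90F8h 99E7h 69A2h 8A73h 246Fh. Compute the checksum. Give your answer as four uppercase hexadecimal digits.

One's-complement addition (fold any carry out of bit 15 back into bit 0):
  0x90F8 + 0x99E7 = 0x12ADF → wrap carry → 0x2AE0
  0x2AE0 + 0x69A2 = 0x09482
  0x9482 + 0x8A73 = 0x11EF5 → wrap carry → 0x1EF6
  0x1EF6 + 0x246F = 0x04365
One's-complement sum = 0x4365.
Checksum = ~0x4365 & 0xFFFF = 0xBC9A.

BC9A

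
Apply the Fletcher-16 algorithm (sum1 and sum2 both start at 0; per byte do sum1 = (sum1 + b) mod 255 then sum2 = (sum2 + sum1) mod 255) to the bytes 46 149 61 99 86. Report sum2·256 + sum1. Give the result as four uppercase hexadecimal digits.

Running sums (mod 255):
  after byte 0 (46): sum1=46, sum2=46
  after byte 1 (149): sum1=195, sum2=241
  after byte 2 (61): sum1=1, sum2=242
  after byte 3 (99): sum1=100, sum2=87
  after byte 4 (86): sum1=186, sum2=18
Checksum = sum2·256 + sum1 = 18·256 + 186 = 4794 = 0x12BA.

12BA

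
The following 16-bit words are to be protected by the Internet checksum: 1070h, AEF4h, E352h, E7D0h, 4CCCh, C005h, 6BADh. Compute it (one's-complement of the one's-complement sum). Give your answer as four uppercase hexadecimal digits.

FCF7

One's-complement addition (fold any carry out of bit 15 back into bit 0):
  0x1070 + 0xAEF4 = 0x0BF64
  0xBF64 + 0xE352 = 0x1A2B6 → wrap carry → 0xA2B7
  0xA2B7 + 0xE7D0 = 0x18A87 → wrap carry → 0x8A88
  0x8A88 + 0x4CCC = 0x0D754
  0xD754 + 0xC005 = 0x19759 → wrap carry → 0x975A
  0x975A + 0x6BAD = 0x10307 → wrap carry → 0x0308
One's-complement sum = 0x0308.
Checksum = ~0x0308 & 0xFFFF = 0xFCF7.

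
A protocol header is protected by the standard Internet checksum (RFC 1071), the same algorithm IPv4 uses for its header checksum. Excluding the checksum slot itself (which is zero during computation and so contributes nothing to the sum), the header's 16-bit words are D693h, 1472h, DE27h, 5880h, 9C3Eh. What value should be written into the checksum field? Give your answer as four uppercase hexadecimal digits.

4213

One's-complement addition (fold any carry out of bit 15 back into bit 0):
  0xD693 + 0x1472 = 0x0EB05
  0xEB05 + 0xDE27 = 0x1C92C → wrap carry → 0xC92D
  0xC92D + 0x5880 = 0x121AD → wrap carry → 0x21AE
  0x21AE + 0x9C3E = 0x0BDEC
One's-complement sum = 0xBDEC.
Checksum = ~0xBDEC & 0xFFFF = 0x4213.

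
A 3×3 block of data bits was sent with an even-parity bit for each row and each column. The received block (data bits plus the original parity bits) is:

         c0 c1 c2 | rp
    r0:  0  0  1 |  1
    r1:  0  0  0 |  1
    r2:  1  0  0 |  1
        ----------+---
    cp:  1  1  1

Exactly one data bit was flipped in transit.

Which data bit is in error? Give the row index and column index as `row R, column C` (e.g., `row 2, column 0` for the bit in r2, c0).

row 1, column 1

Recompute each row's even parity and compare to rp:
  r0: data parity 1, sent rp 1 → ok
  r1: data parity 0, sent rp 1 → mismatch
  r2: data parity 1, sent rp 1 → ok
Recompute each column's even parity and compare to cp:
  c0: data parity 1, sent cp 1 → ok
  c1: data parity 0, sent cp 1 → mismatch
  c2: data parity 1, sent cp 1 → ok
Exactly one row (r1) and one column (c1) fail → the flipped bit is at their intersection.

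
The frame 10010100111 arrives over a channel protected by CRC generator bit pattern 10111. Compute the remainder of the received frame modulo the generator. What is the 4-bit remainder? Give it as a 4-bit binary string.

Modulo-2 division of 10010100111 by 10111:
  pos 0: 10010 XOR 10111 = 00101
  pos 2: 10110 XOR 10111 = 00001
  pos 6: 10111 XOR 10111 = 00000
Remainder = 0000 (zero — the frame passes the CRC check).

0000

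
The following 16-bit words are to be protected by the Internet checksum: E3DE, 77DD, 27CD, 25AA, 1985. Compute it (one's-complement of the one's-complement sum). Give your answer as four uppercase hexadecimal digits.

One's-complement addition (fold any carry out of bit 15 back into bit 0):
  0xE3DE + 0x77DD = 0x15BBB → wrap carry → 0x5BBC
  0x5BBC + 0x27CD = 0x08389
  0x8389 + 0x25AA = 0x0A933
  0xA933 + 0x1985 = 0x0C2B8
One's-complement sum = 0xC2B8.
Checksum = ~0xC2B8 & 0xFFFF = 0x3D47.

3D47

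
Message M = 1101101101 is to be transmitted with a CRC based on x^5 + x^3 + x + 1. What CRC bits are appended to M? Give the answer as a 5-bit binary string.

10110

Append 5 zeros: 110110110100000. Divide by 101011 (XOR where the leading bit is 1):
  pos 0: 110110 XOR 101011 = 011101
  pos 1: 111011 XOR 101011 = 010000
  pos 2: 100001 XOR 101011 = 001010
  pos 4: 101001 XOR 101011 = 000010
  pos 8: 100000 XOR 101011 = 001011
Remainder (last 5 bits) = 10110. This is the CRC / FCS.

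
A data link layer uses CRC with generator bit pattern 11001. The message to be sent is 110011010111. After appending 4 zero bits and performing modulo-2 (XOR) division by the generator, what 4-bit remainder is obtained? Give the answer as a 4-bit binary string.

1001

Append 4 zeros: 1100110101110000. Divide by 11001 (XOR where the leading bit is 1):
  pos 0: 11001 XOR 11001 = 00000
  pos 5: 10101 XOR 11001 = 01100
  pos 6: 11001 XOR 11001 = 00000
  pos 11: 10000 XOR 11001 = 01001
Remainder (last 4 bits) = 1001. This is the CRC / FCS.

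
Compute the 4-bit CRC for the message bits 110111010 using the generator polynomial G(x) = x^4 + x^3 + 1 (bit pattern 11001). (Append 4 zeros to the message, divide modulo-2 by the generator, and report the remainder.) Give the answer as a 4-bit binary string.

Append 4 zeros: 1101110100000. Divide by 11001 (XOR where the leading bit is 1):
  pos 0: 11011 XOR 11001 = 00010
  pos 3: 10101 XOR 11001 = 01100
  pos 4: 11000 XOR 11001 = 00001
  pos 8: 10000 XOR 11001 = 01001
Remainder (last 4 bits) = 1001. This is the CRC / FCS.

1001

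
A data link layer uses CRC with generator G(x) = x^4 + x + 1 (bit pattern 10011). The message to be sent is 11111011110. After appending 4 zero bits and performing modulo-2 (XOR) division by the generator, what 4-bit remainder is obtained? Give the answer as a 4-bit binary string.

0110

Append 4 zeros: 111110111100000. Divide by 10011 (XOR where the leading bit is 1):
  pos 0: 11111 XOR 10011 = 01100
  pos 1: 11000 XOR 10011 = 01011
  pos 2: 10111 XOR 10011 = 00100
  pos 4: 10011 XOR 10011 = 00000
  pos 9: 10000 XOR 10011 = 00011
Remainder (last 4 bits) = 0110. This is the CRC / FCS.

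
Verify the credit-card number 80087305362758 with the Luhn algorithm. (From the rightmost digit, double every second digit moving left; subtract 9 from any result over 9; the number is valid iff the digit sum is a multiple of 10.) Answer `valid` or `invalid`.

valid

From the right, keep odd positions and double even positions (subtract 9 from any doubled value over 9):
  doubled (positions 2,4,...): 1 4 6 0 5 0 7 → sum 23
  kept (positions 1,3,...): 8 7 6 5 3 8 0 → sum 37
Total = 60.
60 mod 10 = 0, so the number is valid.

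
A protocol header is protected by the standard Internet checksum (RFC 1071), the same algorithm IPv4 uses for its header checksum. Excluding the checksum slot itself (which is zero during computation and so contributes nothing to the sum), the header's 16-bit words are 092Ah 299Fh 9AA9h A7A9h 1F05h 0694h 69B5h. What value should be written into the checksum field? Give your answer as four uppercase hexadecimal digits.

FB94

One's-complement addition (fold any carry out of bit 15 back into bit 0):
  0x092A + 0x299F = 0x032C9
  0x32C9 + 0x9AA9 = 0x0CD72
  0xCD72 + 0xA7A9 = 0x1751B → wrap carry → 0x751C
  0x751C + 0x1F05 = 0x09421
  0x9421 + 0x0694 = 0x09AB5
  0x9AB5 + 0x69B5 = 0x1046A → wrap carry → 0x046B
One's-complement sum = 0x046B.
Checksum = ~0x046B & 0xFFFF = 0xFB94.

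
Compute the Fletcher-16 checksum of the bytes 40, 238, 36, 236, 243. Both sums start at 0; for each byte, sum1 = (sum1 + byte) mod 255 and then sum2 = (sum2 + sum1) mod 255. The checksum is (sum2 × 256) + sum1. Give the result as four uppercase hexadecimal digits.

BE1C

Running sums (mod 255):
  after byte 0 (40): sum1=40, sum2=40
  after byte 1 (238): sum1=23, sum2=63
  after byte 2 (36): sum1=59, sum2=122
  after byte 3 (236): sum1=40, sum2=162
  after byte 4 (243): sum1=28, sum2=190
Checksum = sum2·256 + sum1 = 190·256 + 28 = 48668 = 0xBE1C.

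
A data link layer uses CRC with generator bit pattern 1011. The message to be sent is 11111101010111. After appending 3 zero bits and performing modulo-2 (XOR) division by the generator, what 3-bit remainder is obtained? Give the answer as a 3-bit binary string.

100

Append 3 zeros: 11111101010111000. Divide by 1011 (XOR where the leading bit is 1):
  pos 0: 1111 XOR 1011 = 0100
  pos 1: 1001 XOR 1011 = 0010
  pos 3: 1010 XOR 1011 = 0001
  pos 6: 1101 XOR 1011 = 0110
  pos 7: 1100 XOR 1011 = 0111
  pos 8: 1111 XOR 1011 = 0100
  pos 9: 1001 XOR 1011 = 0010
  pos 11: 1010 XOR 1011 = 0001
Remainder (last 3 bits) = 100. This is the CRC / FCS.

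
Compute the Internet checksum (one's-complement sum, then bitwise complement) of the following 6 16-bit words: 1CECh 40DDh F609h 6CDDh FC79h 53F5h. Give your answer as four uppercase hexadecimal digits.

One's-complement addition (fold any carry out of bit 15 back into bit 0):
  0x1CEC + 0x40DD = 0x05DC9
  0x5DC9 + 0xF609 = 0x153D2 → wrap carry → 0x53D3
  0x53D3 + 0x6CDD = 0x0C0B0
  0xC0B0 + 0xFC79 = 0x1BD29 → wrap carry → 0xBD2A
  0xBD2A + 0x53F5 = 0x1111F → wrap carry → 0x1120
One's-complement sum = 0x1120.
Checksum = ~0x1120 & 0xFFFF = 0xEEDF.

EEDF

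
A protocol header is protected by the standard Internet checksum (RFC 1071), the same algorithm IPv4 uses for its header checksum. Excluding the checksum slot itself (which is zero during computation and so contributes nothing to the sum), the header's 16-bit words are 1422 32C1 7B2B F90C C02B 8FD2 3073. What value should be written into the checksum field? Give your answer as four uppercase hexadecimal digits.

One's-complement addition (fold any carry out of bit 15 back into bit 0):
  0x1422 + 0x32C1 = 0x046E3
  0x46E3 + 0x7B2B = 0x0C20E
  0xC20E + 0xF90C = 0x1BB1A → wrap carry → 0xBB1B
  0xBB1B + 0xC02B = 0x17B46 → wrap carry → 0x7B47
  0x7B47 + 0x8FD2 = 0x10B19 → wrap carry → 0x0B1A
  0x0B1A + 0x3073 = 0x03B8D
One's-complement sum = 0x3B8D.
Checksum = ~0x3B8D & 0xFFFF = 0xC472.

C472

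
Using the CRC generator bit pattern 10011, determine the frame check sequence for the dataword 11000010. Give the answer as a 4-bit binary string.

Append 4 zeros: 110000100000. Divide by 10011 (XOR where the leading bit is 1):
  pos 0: 11000 XOR 10011 = 01011
  pos 1: 10110 XOR 10011 = 00101
  pos 3: 10110 XOR 10011 = 00101
  pos 5: 10100 XOR 10011 = 00111
  pos 7: 11100 XOR 10011 = 01111
Remainder (last 4 bits) = 1111. This is the CRC / FCS.

1111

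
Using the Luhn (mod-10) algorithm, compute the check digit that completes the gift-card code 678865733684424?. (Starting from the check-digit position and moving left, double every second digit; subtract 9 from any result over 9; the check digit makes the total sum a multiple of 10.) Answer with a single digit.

8

Partial digits right→left: 4 2 4 4 8 6 3 3 7 5 6 8 8 7 6
Double every second digit counting from the check-digit position (so the 1st, 3rd, 5th, ... of the partial from the right).
  doubled (with −9 where >9): 8 8 7 6 5 3 7 3 → sum 47
  kept as-is: 2 4 6 3 5 8 7 → sum 35
Total = 47 + 35 = 82.
Check digit = (10 − (82 mod 10)) mod 10 = 8.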